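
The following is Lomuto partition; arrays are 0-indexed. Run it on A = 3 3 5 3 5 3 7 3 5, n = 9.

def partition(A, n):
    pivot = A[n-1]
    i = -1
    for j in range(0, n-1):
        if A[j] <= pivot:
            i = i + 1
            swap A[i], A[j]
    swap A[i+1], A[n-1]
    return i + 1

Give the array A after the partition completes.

pivot = A[8] = 5; i = -1
j=0: A[0]=3 ≤ 5 → i=0, swap A[0],A[0] (no change) → 3 3 5 3 5 3 7 3 5
j=1: A[1]=3 ≤ 5 → i=1, swap A[1],A[1] (no change) → 3 3 5 3 5 3 7 3 5
j=2: A[2]=5 ≤ 5 → i=2, swap A[2],A[2] (no change) → 3 3 5 3 5 3 7 3 5
j=3: A[3]=3 ≤ 5 → i=3, swap A[3],A[3] (no change) → 3 3 5 3 5 3 7 3 5
j=4: A[4]=5 ≤ 5 → i=4, swap A[4],A[4] (no change) → 3 3 5 3 5 3 7 3 5
j=5: A[5]=3 ≤ 5 → i=5, swap A[5],A[5] (no change) → 3 3 5 3 5 3 7 3 5
j=6: A[6]=7 > 5 → no swap
j=7: A[7]=3 ≤ 5 → i=6, swap A[6],A[7] → 3 3 5 3 5 3 3 7 5
final swap A[7],A[8] → 3 3 5 3 5 3 3 5 7; return 7

3 3 5 3 5 3 3 5 7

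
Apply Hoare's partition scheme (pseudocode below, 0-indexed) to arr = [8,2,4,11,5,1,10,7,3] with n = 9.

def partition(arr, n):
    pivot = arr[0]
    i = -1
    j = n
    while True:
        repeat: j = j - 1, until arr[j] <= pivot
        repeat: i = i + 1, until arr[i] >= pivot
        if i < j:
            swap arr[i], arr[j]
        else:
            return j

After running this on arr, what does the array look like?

pivot = arr[0] = 8; i = -1, j = 9
j→8 (arr[8]=3≤8), i→0 (arr[0]=8≥8); i<j, swap → [3,2,4,11,5,1,10,7,8]
j→7 (arr[7]=7≤8), i→3 (arr[3]=11≥8); i<j, swap → [3,2,4,7,5,1,10,11,8]
j→5, i→6; i≥j, return j=5. arr = [3,2,4,7,5,1,10,11,8]

[3,2,4,7,5,1,10,11,8]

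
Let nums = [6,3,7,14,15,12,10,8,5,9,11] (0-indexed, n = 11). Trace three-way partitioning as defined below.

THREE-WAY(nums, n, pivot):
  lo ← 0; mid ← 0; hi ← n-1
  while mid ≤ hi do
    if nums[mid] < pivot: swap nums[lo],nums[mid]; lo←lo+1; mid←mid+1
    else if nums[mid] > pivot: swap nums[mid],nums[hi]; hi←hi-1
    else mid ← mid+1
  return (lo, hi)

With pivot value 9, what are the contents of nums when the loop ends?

[6,3,7,5,8,9,10,12,15,11,14]

pivot = 9; lo=0, mid=0, hi=10
nums[mid]=6<9: swap nums[0],nums[0]; lo=1,mid=1 → [6,3,7,14,15,12,10,8,5,9,11]
nums[mid]=3<9: swap nums[1],nums[1]; lo=2,mid=2 → [6,3,7,14,15,12,10,8,5,9,11]
nums[mid]=7<9: swap nums[2],nums[2]; lo=3,mid=3 → [6,3,7,14,15,12,10,8,5,9,11]
nums[mid]=14>9: swap nums[3],nums[10]; hi=9 → [6,3,7,11,15,12,10,8,5,9,14]
nums[mid]=11>9: swap nums[3],nums[9]; hi=8 → [6,3,7,9,15,12,10,8,5,11,14]
nums[mid]=9=9: mid=4
nums[mid]=15>9: swap nums[4],nums[8]; hi=7 → [6,3,7,9,5,12,10,8,15,11,14]
nums[mid]=5<9: swap nums[3],nums[4]; lo=4,mid=5 → [6,3,7,5,9,12,10,8,15,11,14]
nums[mid]=12>9: swap nums[5],nums[7]; hi=6 → [6,3,7,5,9,8,10,12,15,11,14]
nums[mid]=8<9: swap nums[4],nums[5]; lo=5,mid=6 → [6,3,7,5,8,9,10,12,15,11,14]
nums[mid]=10>9: swap nums[6],nums[6]; hi=5 → [6,3,7,5,8,9,10,12,15,11,14]
end: lo=5, hi=5; nums = [6,3,7,5,8,9,10,12,15,11,14]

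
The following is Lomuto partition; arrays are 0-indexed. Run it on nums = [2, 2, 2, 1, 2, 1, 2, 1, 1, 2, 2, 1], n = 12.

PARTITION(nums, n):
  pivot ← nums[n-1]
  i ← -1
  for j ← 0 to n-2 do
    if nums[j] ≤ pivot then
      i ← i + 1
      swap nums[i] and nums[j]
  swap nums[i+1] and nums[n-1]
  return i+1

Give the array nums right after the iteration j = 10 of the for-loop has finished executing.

pivot = nums[11] = 1; i = -1
j=0: nums[0]=2 > 1 → no swap
j=1: nums[1]=2 > 1 → no swap
j=2: nums[2]=2 > 1 → no swap
j=3: nums[3]=1 ≤ 1 → i=0, swap nums[0],nums[3] → [1, 2, 2, 2, 2, 1, 2, 1, 1, 2, 2, 1]
j=4: nums[4]=2 > 1 → no swap
j=5: nums[5]=1 ≤ 1 → i=1, swap nums[1],nums[5] → [1, 1, 2, 2, 2, 2, 2, 1, 1, 2, 2, 1]
j=6: nums[6]=2 > 1 → no swap
j=7: nums[7]=1 ≤ 1 → i=2, swap nums[2],nums[7] → [1, 1, 1, 2, 2, 2, 2, 2, 1, 2, 2, 1]
j=8: nums[8]=1 ≤ 1 → i=3, swap nums[3],nums[8] → [1, 1, 1, 1, 2, 2, 2, 2, 2, 2, 2, 1]
j=9: nums[9]=2 > 1 → no swap
j=10: nums[10]=2 > 1 → no swap
(after j=10) nums = [1, 1, 1, 1, 2, 2, 2, 2, 2, 2, 2, 1]

[1, 1, 1, 1, 2, 2, 2, 2, 2, 2, 2, 1]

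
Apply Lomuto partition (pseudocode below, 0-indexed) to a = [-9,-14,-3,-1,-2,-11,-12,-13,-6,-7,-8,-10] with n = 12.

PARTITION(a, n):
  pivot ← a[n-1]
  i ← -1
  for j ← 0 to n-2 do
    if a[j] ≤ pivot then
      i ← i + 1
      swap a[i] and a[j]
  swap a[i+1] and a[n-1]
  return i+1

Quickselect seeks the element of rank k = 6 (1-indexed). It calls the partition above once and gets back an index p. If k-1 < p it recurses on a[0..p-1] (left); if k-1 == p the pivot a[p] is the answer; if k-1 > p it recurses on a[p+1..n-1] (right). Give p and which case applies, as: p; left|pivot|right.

4; right

pivot = a[11] = -10; i = -1
j=0: a[0]=-9 > -10 → no swap
j=1: a[1]=-14 ≤ -10 → i=0, swap a[0],a[1] → [-14,-9,-3,-1,-2,-11,-12,-13,-6,-7,-8,-10]
j=2: a[2]=-3 > -10 → no swap
j=3: a[3]=-1 > -10 → no swap
j=4: a[4]=-2 > -10 → no swap
j=5: a[5]=-11 ≤ -10 → i=1, swap a[1],a[5] → [-14,-11,-3,-1,-2,-9,-12,-13,-6,-7,-8,-10]
j=6: a[6]=-12 ≤ -10 → i=2, swap a[2],a[6] → [-14,-11,-12,-1,-2,-9,-3,-13,-6,-7,-8,-10]
j=7: a[7]=-13 ≤ -10 → i=3, swap a[3],a[7] → [-14,-11,-12,-13,-2,-9,-3,-1,-6,-7,-8,-10]
j=8: a[8]=-6 > -10 → no swap
j=9: a[9]=-7 > -10 → no swap
j=10: a[10]=-8 > -10 → no swap
final swap a[4],a[11] → [-14,-11,-12,-13,-10,-9,-3,-1,-6,-7,-8,-2]; return 4
p = 4; k-1 = 5 > 4 ⇒ right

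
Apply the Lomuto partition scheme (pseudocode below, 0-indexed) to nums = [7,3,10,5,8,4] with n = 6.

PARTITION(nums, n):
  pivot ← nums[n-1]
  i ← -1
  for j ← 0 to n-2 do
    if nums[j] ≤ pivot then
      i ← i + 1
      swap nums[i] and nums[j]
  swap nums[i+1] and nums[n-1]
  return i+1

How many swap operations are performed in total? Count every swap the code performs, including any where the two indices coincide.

pivot=4, i=-1
j=0: 7>4, skip
j=1: 3≤4, i=0, swap(0,1) ⇒ [3,7,10,5,8,4]
j=2: 10>4, skip
j=3: 5>4, skip
j=4: 8>4, skip
swap(1,5) ⇒ [3,4,10,5,8,7]; return 1

2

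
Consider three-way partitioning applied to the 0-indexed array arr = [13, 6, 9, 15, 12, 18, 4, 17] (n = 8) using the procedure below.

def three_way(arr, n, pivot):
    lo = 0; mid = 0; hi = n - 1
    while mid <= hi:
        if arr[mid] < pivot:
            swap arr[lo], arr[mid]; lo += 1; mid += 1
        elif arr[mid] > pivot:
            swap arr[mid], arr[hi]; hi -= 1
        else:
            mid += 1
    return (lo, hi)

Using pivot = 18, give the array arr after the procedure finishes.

[13, 6, 9, 15, 12, 4, 17, 18]

pivot = 18; lo=0, mid=0, hi=7
arr[mid]=13<18: swap arr[0],arr[0]; lo=1,mid=1 → [13, 6, 9, 15, 12, 18, 4, 17]
arr[mid]=6<18: swap arr[1],arr[1]; lo=2,mid=2 → [13, 6, 9, 15, 12, 18, 4, 17]
arr[mid]=9<18: swap arr[2],arr[2]; lo=3,mid=3 → [13, 6, 9, 15, 12, 18, 4, 17]
arr[mid]=15<18: swap arr[3],arr[3]; lo=4,mid=4 → [13, 6, 9, 15, 12, 18, 4, 17]
arr[mid]=12<18: swap arr[4],arr[4]; lo=5,mid=5 → [13, 6, 9, 15, 12, 18, 4, 17]
arr[mid]=18=18: mid=6
arr[mid]=4<18: swap arr[5],arr[6]; lo=6,mid=7 → [13, 6, 9, 15, 12, 4, 18, 17]
arr[mid]=17<18: swap arr[6],arr[7]; lo=7,mid=8 → [13, 6, 9, 15, 12, 4, 17, 18]
end: lo=7, hi=7; arr = [13, 6, 9, 15, 12, 4, 17, 18]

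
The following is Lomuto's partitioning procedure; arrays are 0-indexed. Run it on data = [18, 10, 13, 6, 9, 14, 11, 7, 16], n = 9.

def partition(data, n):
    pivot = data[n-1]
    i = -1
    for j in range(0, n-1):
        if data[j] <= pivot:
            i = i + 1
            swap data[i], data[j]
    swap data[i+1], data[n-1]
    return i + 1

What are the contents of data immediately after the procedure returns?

pivot = data[8] = 16; i = -1
j=0: data[0]=18 > 16 → no swap
j=1: data[1]=10 ≤ 16 → i=0, swap data[0],data[1] → [10, 18, 13, 6, 9, 14, 11, 7, 16]
j=2: data[2]=13 ≤ 16 → i=1, swap data[1],data[2] → [10, 13, 18, 6, 9, 14, 11, 7, 16]
j=3: data[3]=6 ≤ 16 → i=2, swap data[2],data[3] → [10, 13, 6, 18, 9, 14, 11, 7, 16]
j=4: data[4]=9 ≤ 16 → i=3, swap data[3],data[4] → [10, 13, 6, 9, 18, 14, 11, 7, 16]
j=5: data[5]=14 ≤ 16 → i=4, swap data[4],data[5] → [10, 13, 6, 9, 14, 18, 11, 7, 16]
j=6: data[6]=11 ≤ 16 → i=5, swap data[5],data[6] → [10, 13, 6, 9, 14, 11, 18, 7, 16]
j=7: data[7]=7 ≤ 16 → i=6, swap data[6],data[7] → [10, 13, 6, 9, 14, 11, 7, 18, 16]
final swap data[7],data[8] → [10, 13, 6, 9, 14, 11, 7, 16, 18]; return 7

[10, 13, 6, 9, 14, 11, 7, 16, 18]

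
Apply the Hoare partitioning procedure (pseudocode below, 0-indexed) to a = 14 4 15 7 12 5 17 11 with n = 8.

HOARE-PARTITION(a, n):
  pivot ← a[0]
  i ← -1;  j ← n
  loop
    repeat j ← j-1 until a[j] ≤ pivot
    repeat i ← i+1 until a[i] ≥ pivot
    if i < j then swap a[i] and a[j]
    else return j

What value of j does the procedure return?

pivot = a[0] = 14; i = -1, j = 8
j→7 (a[7]=11≤14), i→0 (a[0]=14≥14); i<j, swap → 11 4 15 7 12 5 17 14
j→5 (a[5]=5≤14), i→2 (a[2]=15≥14); i<j, swap → 11 4 5 7 12 15 17 14
j→4, i→5; i≥j, return j=4. a = 11 4 5 7 12 15 17 14

4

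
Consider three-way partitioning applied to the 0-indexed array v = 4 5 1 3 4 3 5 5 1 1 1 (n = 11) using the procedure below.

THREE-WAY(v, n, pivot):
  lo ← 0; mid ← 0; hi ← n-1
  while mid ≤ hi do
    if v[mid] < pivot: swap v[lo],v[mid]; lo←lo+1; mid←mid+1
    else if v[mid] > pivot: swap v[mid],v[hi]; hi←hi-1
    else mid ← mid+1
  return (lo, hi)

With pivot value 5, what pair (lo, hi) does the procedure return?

lo=0 mid=0 hi=10
4<5: swap(0,0), lo=1 mid=1 ⇒ 4 5 1 3 4 3 5 5 1 1 1
5=5: mid=2
1<5: swap(1,2), lo=2 mid=3 ⇒ 4 1 5 3 4 3 5 5 1 1 1
3<5: swap(2,3), lo=3 mid=4 ⇒ 4 1 3 5 4 3 5 5 1 1 1
4<5: swap(3,4), lo=4 mid=5 ⇒ 4 1 3 4 5 3 5 5 1 1 1
3<5: swap(4,5), lo=5 mid=6 ⇒ 4 1 3 4 3 5 5 5 1 1 1
5=5: mid=7
5=5: mid=8
1<5: swap(5,8), lo=6 mid=9 ⇒ 4 1 3 4 3 1 5 5 5 1 1
1<5: swap(6,9), lo=7 mid=10 ⇒ 4 1 3 4 3 1 1 5 5 5 1
1<5: swap(7,10), lo=8 mid=11 ⇒ 4 1 3 4 3 1 1 1 5 5 5
done. lo=8 hi=10; v=4 1 3 4 3 1 1 1 5 5 5

(8, 10)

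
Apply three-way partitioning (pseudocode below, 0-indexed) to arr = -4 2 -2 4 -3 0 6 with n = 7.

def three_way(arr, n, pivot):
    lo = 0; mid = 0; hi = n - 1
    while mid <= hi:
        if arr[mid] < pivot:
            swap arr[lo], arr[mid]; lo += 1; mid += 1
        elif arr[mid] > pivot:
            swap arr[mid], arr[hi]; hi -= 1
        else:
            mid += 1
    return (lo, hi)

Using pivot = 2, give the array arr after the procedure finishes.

pivot = 2; lo=0, mid=0, hi=6
arr[mid]=-4<2: swap arr[0],arr[0]; lo=1,mid=1 → -4 2 -2 4 -3 0 6
arr[mid]=2=2: mid=2
arr[mid]=-2<2: swap arr[1],arr[2]; lo=2,mid=3 → -4 -2 2 4 -3 0 6
arr[mid]=4>2: swap arr[3],arr[6]; hi=5 → -4 -2 2 6 -3 0 4
arr[mid]=6>2: swap arr[3],arr[5]; hi=4 → -4 -2 2 0 -3 6 4
arr[mid]=0<2: swap arr[2],arr[3]; lo=3,mid=4 → -4 -2 0 2 -3 6 4
arr[mid]=-3<2: swap arr[3],arr[4]; lo=4,mid=5 → -4 -2 0 -3 2 6 4
end: lo=4, hi=4; arr = -4 -2 0 -3 2 6 4

-4 -2 0 -3 2 6 4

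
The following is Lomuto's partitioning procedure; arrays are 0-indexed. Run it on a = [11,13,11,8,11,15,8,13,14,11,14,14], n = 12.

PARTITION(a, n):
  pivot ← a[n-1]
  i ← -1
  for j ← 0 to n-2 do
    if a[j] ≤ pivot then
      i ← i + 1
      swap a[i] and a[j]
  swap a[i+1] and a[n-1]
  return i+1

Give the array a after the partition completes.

[11,13,11,8,11,8,13,14,11,14,14,15]

pivot=14, i=-1
j=0: 11≤14, i=0, swap(0,0) ⇒ [11,13,11,8,11,15,8,13,14,11,14,14]
j=1: 13≤14, i=1, swap(1,1) ⇒ [11,13,11,8,11,15,8,13,14,11,14,14]
j=2: 11≤14, i=2, swap(2,2) ⇒ [11,13,11,8,11,15,8,13,14,11,14,14]
j=3: 8≤14, i=3, swap(3,3) ⇒ [11,13,11,8,11,15,8,13,14,11,14,14]
j=4: 11≤14, i=4, swap(4,4) ⇒ [11,13,11,8,11,15,8,13,14,11,14,14]
j=5: 15>14, skip
j=6: 8≤14, i=5, swap(5,6) ⇒ [11,13,11,8,11,8,15,13,14,11,14,14]
j=7: 13≤14, i=6, swap(6,7) ⇒ [11,13,11,8,11,8,13,15,14,11,14,14]
j=8: 14≤14, i=7, swap(7,8) ⇒ [11,13,11,8,11,8,13,14,15,11,14,14]
j=9: 11≤14, i=8, swap(8,9) ⇒ [11,13,11,8,11,8,13,14,11,15,14,14]
j=10: 14≤14, i=9, swap(9,10) ⇒ [11,13,11,8,11,8,13,14,11,14,15,14]
swap(10,11) ⇒ [11,13,11,8,11,8,13,14,11,14,14,15]; return 10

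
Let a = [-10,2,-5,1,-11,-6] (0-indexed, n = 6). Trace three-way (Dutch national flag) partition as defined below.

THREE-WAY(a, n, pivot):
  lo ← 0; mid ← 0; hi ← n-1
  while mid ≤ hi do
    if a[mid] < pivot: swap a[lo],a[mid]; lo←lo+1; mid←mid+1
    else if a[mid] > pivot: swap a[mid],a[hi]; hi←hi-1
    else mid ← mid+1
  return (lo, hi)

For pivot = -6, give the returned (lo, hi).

(2, 2)

lo=0 mid=0 hi=5
-10<-6: swap(0,0), lo=1 mid=1 ⇒ [-10,2,-5,1,-11,-6]
2>-6: swap(1,5), hi=4 ⇒ [-10,-6,-5,1,-11,2]
-6=-6: mid=2
-5>-6: swap(2,4), hi=3 ⇒ [-10,-6,-11,1,-5,2]
-11<-6: swap(1,2), lo=2 mid=3 ⇒ [-10,-11,-6,1,-5,2]
1>-6: swap(3,3), hi=2 ⇒ [-10,-11,-6,1,-5,2]
done. lo=2 hi=2; a=[-10,-11,-6,1,-5,2]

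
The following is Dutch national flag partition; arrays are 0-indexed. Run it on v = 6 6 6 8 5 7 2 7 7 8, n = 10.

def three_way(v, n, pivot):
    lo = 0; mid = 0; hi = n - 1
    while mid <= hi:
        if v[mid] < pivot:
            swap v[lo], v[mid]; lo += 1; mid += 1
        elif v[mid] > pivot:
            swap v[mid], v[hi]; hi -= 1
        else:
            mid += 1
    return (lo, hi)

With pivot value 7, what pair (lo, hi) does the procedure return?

(5, 7)

lo=0 mid=0 hi=9
6<7: swap(0,0), lo=1 mid=1 ⇒ 6 6 6 8 5 7 2 7 7 8
6<7: swap(1,1), lo=2 mid=2 ⇒ 6 6 6 8 5 7 2 7 7 8
6<7: swap(2,2), lo=3 mid=3 ⇒ 6 6 6 8 5 7 2 7 7 8
8>7: swap(3,9), hi=8 ⇒ 6 6 6 8 5 7 2 7 7 8
8>7: swap(3,8), hi=7 ⇒ 6 6 6 7 5 7 2 7 8 8
7=7: mid=4
5<7: swap(3,4), lo=4 mid=5 ⇒ 6 6 6 5 7 7 2 7 8 8
7=7: mid=6
2<7: swap(4,6), lo=5 mid=7 ⇒ 6 6 6 5 2 7 7 7 8 8
7=7: mid=8
done. lo=5 hi=7; v=6 6 6 5 2 7 7 7 8 8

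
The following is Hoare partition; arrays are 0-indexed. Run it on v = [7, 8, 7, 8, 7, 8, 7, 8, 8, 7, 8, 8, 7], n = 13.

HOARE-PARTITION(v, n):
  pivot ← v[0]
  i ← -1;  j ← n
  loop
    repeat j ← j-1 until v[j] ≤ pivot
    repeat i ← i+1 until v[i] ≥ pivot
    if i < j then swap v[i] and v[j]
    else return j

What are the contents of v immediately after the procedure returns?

pivot = v[0] = 7; i = -1, j = 13
j→12 (v[12]=7≤7), i→0 (v[0]=7≥7); i<j, swap → [7, 8, 7, 8, 7, 8, 7, 8, 8, 7, 8, 8, 7]
j→9 (v[9]=7≤7), i→1 (v[1]=8≥7); i<j, swap → [7, 7, 7, 8, 7, 8, 7, 8, 8, 8, 8, 8, 7]
j→6 (v[6]=7≤7), i→2 (v[2]=7≥7); i<j, swap → [7, 7, 7, 8, 7, 8, 7, 8, 8, 8, 8, 8, 7]
j→4 (v[4]=7≤7), i→3 (v[3]=8≥7); i<j, swap → [7, 7, 7, 7, 8, 8, 7, 8, 8, 8, 8, 8, 7]
j→3, i→4; i≥j, return j=3. v = [7, 7, 7, 7, 8, 8, 7, 8, 8, 8, 8, 8, 7]

[7, 7, 7, 7, 8, 8, 7, 8, 8, 8, 8, 8, 7]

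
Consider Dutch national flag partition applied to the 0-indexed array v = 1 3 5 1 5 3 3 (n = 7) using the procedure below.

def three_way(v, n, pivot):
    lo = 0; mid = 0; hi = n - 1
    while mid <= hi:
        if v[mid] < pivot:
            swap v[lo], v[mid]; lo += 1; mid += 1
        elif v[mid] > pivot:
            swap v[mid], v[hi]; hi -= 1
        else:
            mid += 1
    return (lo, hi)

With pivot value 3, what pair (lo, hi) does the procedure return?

(2, 4)

lo=0 mid=0 hi=6
1<3: swap(0,0), lo=1 mid=1 ⇒ 1 3 5 1 5 3 3
3=3: mid=2
5>3: swap(2,6), hi=5 ⇒ 1 3 3 1 5 3 5
3=3: mid=3
1<3: swap(1,3), lo=2 mid=4 ⇒ 1 1 3 3 5 3 5
5>3: swap(4,5), hi=4 ⇒ 1 1 3 3 3 5 5
3=3: mid=5
done. lo=2 hi=4; v=1 1 3 3 3 5 5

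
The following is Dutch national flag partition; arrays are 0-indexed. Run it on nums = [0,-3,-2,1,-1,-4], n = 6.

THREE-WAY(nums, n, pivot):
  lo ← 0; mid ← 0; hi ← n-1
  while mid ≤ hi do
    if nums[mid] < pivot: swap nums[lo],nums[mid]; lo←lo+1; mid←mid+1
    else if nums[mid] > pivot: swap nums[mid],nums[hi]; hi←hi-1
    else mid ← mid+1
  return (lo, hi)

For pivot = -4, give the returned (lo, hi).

(0, 0)

lo=0 mid=0 hi=5
0>-4: swap(0,5), hi=4 ⇒ [-4,-3,-2,1,-1,0]
-4=-4: mid=1
-3>-4: swap(1,4), hi=3 ⇒ [-4,-1,-2,1,-3,0]
-1>-4: swap(1,3), hi=2 ⇒ [-4,1,-2,-1,-3,0]
1>-4: swap(1,2), hi=1 ⇒ [-4,-2,1,-1,-3,0]
-2>-4: swap(1,1), hi=0 ⇒ [-4,-2,1,-1,-3,0]
done. lo=0 hi=0; nums=[-4,-2,1,-1,-3,0]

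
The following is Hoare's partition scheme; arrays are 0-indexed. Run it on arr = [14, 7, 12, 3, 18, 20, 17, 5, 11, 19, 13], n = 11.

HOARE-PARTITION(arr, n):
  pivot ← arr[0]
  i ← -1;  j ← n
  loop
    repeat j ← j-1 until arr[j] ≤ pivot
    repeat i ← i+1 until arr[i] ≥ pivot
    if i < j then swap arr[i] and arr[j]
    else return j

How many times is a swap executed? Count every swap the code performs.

3

pivot = arr[0] = 14; i = -1, j = 11
j→10 (arr[10]=13≤14), i→0 (arr[0]=14≥14); i<j, swap → [13, 7, 12, 3, 18, 20, 17, 5, 11, 19, 14]
j→8 (arr[8]=11≤14), i→4 (arr[4]=18≥14); i<j, swap → [13, 7, 12, 3, 11, 20, 17, 5, 18, 19, 14]
j→7 (arr[7]=5≤14), i→5 (arr[5]=20≥14); i<j, swap → [13, 7, 12, 3, 11, 5, 17, 20, 18, 19, 14]
j→5, i→6; i≥j, return j=5. arr = [13, 7, 12, 3, 11, 5, 17, 20, 18, 19, 14]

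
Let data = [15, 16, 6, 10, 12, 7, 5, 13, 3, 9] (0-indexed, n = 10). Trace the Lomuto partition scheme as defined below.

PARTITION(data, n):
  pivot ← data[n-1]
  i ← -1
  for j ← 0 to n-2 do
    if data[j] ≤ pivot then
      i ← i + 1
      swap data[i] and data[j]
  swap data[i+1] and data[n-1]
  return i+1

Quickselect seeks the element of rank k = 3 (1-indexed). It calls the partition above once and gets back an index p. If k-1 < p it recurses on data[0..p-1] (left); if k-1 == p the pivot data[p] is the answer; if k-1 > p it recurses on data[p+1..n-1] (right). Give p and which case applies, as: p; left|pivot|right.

pivot = data[9] = 9; i = -1
j=0: data[0]=15 > 9 → no swap
j=1: data[1]=16 > 9 → no swap
j=2: data[2]=6 ≤ 9 → i=0, swap data[0],data[2] → [6, 16, 15, 10, 12, 7, 5, 13, 3, 9]
j=3: data[3]=10 > 9 → no swap
j=4: data[4]=12 > 9 → no swap
j=5: data[5]=7 ≤ 9 → i=1, swap data[1],data[5] → [6, 7, 15, 10, 12, 16, 5, 13, 3, 9]
j=6: data[6]=5 ≤ 9 → i=2, swap data[2],data[6] → [6, 7, 5, 10, 12, 16, 15, 13, 3, 9]
j=7: data[7]=13 > 9 → no swap
j=8: data[8]=3 ≤ 9 → i=3, swap data[3],data[8] → [6, 7, 5, 3, 12, 16, 15, 13, 10, 9]
final swap data[4],data[9] → [6, 7, 5, 3, 9, 16, 15, 13, 10, 12]; return 4
p = 4; k-1 = 2 < 4 ⇒ left

4; left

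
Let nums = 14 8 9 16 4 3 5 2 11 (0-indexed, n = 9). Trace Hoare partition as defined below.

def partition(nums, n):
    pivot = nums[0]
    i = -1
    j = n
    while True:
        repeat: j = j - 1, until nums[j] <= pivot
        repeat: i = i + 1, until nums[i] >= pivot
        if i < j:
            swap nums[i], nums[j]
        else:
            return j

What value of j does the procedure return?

6

pivot=14
j stops at 8 (11), i stops at 0 (14); swap ⇒ 11 8 9 16 4 3 5 2 14
j stops at 7 (2), i stops at 3 (16); swap ⇒ 11 8 9 2 4 3 5 16 14
j stops at 6, i stops at 7; i≥j ⇒ return 6. nums=11 8 9 2 4 3 5 16 14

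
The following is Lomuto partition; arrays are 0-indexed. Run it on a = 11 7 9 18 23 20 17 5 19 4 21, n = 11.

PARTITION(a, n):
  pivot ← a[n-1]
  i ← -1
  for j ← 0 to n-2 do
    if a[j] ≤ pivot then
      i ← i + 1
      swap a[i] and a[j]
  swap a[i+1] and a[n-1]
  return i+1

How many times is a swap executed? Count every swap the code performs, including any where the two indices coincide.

pivot=21, i=-1
j=0: 11≤21, i=0, swap(0,0) ⇒ 11 7 9 18 23 20 17 5 19 4 21
j=1: 7≤21, i=1, swap(1,1) ⇒ 11 7 9 18 23 20 17 5 19 4 21
j=2: 9≤21, i=2, swap(2,2) ⇒ 11 7 9 18 23 20 17 5 19 4 21
j=3: 18≤21, i=3, swap(3,3) ⇒ 11 7 9 18 23 20 17 5 19 4 21
j=4: 23>21, skip
j=5: 20≤21, i=4, swap(4,5) ⇒ 11 7 9 18 20 23 17 5 19 4 21
j=6: 17≤21, i=5, swap(5,6) ⇒ 11 7 9 18 20 17 23 5 19 4 21
j=7: 5≤21, i=6, swap(6,7) ⇒ 11 7 9 18 20 17 5 23 19 4 21
j=8: 19≤21, i=7, swap(7,8) ⇒ 11 7 9 18 20 17 5 19 23 4 21
j=9: 4≤21, i=8, swap(8,9) ⇒ 11 7 9 18 20 17 5 19 4 23 21
swap(9,10) ⇒ 11 7 9 18 20 17 5 19 4 21 23; return 9

10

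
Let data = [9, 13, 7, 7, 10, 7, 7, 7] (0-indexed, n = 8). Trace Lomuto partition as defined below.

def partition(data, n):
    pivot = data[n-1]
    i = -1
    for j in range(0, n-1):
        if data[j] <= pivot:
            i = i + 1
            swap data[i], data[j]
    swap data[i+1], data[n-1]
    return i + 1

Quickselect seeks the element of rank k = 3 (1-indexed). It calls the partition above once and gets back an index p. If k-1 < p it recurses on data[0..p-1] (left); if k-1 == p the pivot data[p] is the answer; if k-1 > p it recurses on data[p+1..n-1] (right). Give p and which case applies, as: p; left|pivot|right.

4; left

pivot = data[7] = 7; i = -1
j=0: data[0]=9 > 7 → no swap
j=1: data[1]=13 > 7 → no swap
j=2: data[2]=7 ≤ 7 → i=0, swap data[0],data[2] → [7, 13, 9, 7, 10, 7, 7, 7]
j=3: data[3]=7 ≤ 7 → i=1, swap data[1],data[3] → [7, 7, 9, 13, 10, 7, 7, 7]
j=4: data[4]=10 > 7 → no swap
j=5: data[5]=7 ≤ 7 → i=2, swap data[2],data[5] → [7, 7, 7, 13, 10, 9, 7, 7]
j=6: data[6]=7 ≤ 7 → i=3, swap data[3],data[6] → [7, 7, 7, 7, 10, 9, 13, 7]
final swap data[4],data[7] → [7, 7, 7, 7, 7, 9, 13, 10]; return 4
p = 4; k-1 = 2 < 4 ⇒ left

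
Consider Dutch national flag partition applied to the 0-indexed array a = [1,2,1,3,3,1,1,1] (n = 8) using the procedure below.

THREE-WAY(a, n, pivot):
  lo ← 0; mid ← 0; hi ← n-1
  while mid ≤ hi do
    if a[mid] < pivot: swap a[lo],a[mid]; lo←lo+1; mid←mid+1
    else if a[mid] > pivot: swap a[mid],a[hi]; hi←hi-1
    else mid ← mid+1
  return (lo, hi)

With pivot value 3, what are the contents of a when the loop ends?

lo=0 mid=0 hi=7
1<3: swap(0,0), lo=1 mid=1 ⇒ [1,2,1,3,3,1,1,1]
2<3: swap(1,1), lo=2 mid=2 ⇒ [1,2,1,3,3,1,1,1]
1<3: swap(2,2), lo=3 mid=3 ⇒ [1,2,1,3,3,1,1,1]
3=3: mid=4
3=3: mid=5
1<3: swap(3,5), lo=4 mid=6 ⇒ [1,2,1,1,3,3,1,1]
1<3: swap(4,6), lo=5 mid=7 ⇒ [1,2,1,1,1,3,3,1]
1<3: swap(5,7), lo=6 mid=8 ⇒ [1,2,1,1,1,1,3,3]
done. lo=6 hi=7; a=[1,2,1,1,1,1,3,3]

[1,2,1,1,1,1,3,3]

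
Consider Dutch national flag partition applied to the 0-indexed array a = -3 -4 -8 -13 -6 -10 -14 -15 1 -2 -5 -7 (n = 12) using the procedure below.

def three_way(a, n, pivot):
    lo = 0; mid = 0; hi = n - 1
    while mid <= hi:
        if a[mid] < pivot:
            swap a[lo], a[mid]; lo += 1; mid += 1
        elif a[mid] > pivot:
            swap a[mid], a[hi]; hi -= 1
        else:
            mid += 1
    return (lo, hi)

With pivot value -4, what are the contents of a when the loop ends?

-7 -8 -13 -6 -10 -14 -15 -5 -4 -2 1 -3

lo=0 mid=0 hi=11
-3>-4: swap(0,11), hi=10 ⇒ -7 -4 -8 -13 -6 -10 -14 -15 1 -2 -5 -3
-7<-4: swap(0,0), lo=1 mid=1 ⇒ -7 -4 -8 -13 -6 -10 -14 -15 1 -2 -5 -3
-4=-4: mid=2
-8<-4: swap(1,2), lo=2 mid=3 ⇒ -7 -8 -4 -13 -6 -10 -14 -15 1 -2 -5 -3
-13<-4: swap(2,3), lo=3 mid=4 ⇒ -7 -8 -13 -4 -6 -10 -14 -15 1 -2 -5 -3
-6<-4: swap(3,4), lo=4 mid=5 ⇒ -7 -8 -13 -6 -4 -10 -14 -15 1 -2 -5 -3
-10<-4: swap(4,5), lo=5 mid=6 ⇒ -7 -8 -13 -6 -10 -4 -14 -15 1 -2 -5 -3
-14<-4: swap(5,6), lo=6 mid=7 ⇒ -7 -8 -13 -6 -10 -14 -4 -15 1 -2 -5 -3
-15<-4: swap(6,7), lo=7 mid=8 ⇒ -7 -8 -13 -6 -10 -14 -15 -4 1 -2 -5 -3
1>-4: swap(8,10), hi=9 ⇒ -7 -8 -13 -6 -10 -14 -15 -4 -5 -2 1 -3
-5<-4: swap(7,8), lo=8 mid=9 ⇒ -7 -8 -13 -6 -10 -14 -15 -5 -4 -2 1 -3
-2>-4: swap(9,9), hi=8 ⇒ -7 -8 -13 -6 -10 -14 -15 -5 -4 -2 1 -3
done. lo=8 hi=8; a=-7 -8 -13 -6 -10 -14 -15 -5 -4 -2 1 -3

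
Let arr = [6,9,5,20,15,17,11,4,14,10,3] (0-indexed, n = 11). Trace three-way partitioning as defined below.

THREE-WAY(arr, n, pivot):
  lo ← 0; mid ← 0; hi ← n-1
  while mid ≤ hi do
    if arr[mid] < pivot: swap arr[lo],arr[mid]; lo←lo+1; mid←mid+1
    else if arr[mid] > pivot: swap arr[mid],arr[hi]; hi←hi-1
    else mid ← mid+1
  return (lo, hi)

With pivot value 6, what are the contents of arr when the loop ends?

[3,5,4,6,17,11,15,14,10,20,9]

pivot = 6; lo=0, mid=0, hi=10
arr[mid]=6=6: mid=1
arr[mid]=9>6: swap arr[1],arr[10]; hi=9 → [6,3,5,20,15,17,11,4,14,10,9]
arr[mid]=3<6: swap arr[0],arr[1]; lo=1,mid=2 → [3,6,5,20,15,17,11,4,14,10,9]
arr[mid]=5<6: swap arr[1],arr[2]; lo=2,mid=3 → [3,5,6,20,15,17,11,4,14,10,9]
arr[mid]=20>6: swap arr[3],arr[9]; hi=8 → [3,5,6,10,15,17,11,4,14,20,9]
arr[mid]=10>6: swap arr[3],arr[8]; hi=7 → [3,5,6,14,15,17,11,4,10,20,9]
arr[mid]=14>6: swap arr[3],arr[7]; hi=6 → [3,5,6,4,15,17,11,14,10,20,9]
arr[mid]=4<6: swap arr[2],arr[3]; lo=3,mid=4 → [3,5,4,6,15,17,11,14,10,20,9]
arr[mid]=15>6: swap arr[4],arr[6]; hi=5 → [3,5,4,6,11,17,15,14,10,20,9]
arr[mid]=11>6: swap arr[4],arr[5]; hi=4 → [3,5,4,6,17,11,15,14,10,20,9]
arr[mid]=17>6: swap arr[4],arr[4]; hi=3 → [3,5,4,6,17,11,15,14,10,20,9]
end: lo=3, hi=3; arr = [3,5,4,6,17,11,15,14,10,20,9]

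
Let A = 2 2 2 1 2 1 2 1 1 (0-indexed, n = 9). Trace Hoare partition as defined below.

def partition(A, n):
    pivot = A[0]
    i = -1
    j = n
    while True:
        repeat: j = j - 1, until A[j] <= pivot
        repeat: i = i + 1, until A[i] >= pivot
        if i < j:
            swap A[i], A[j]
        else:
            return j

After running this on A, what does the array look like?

pivot = A[0] = 2; i = -1, j = 9
j→8 (A[8]=1≤2), i→0 (A[0]=2≥2); i<j, swap → 1 2 2 1 2 1 2 1 2
j→7 (A[7]=1≤2), i→1 (A[1]=2≥2); i<j, swap → 1 1 2 1 2 1 2 2 2
j→6 (A[6]=2≤2), i→2 (A[2]=2≥2); i<j, swap → 1 1 2 1 2 1 2 2 2
j→5 (A[5]=1≤2), i→4 (A[4]=2≥2); i<j, swap → 1 1 2 1 1 2 2 2 2
j→4, i→5; i≥j, return j=4. A = 1 1 2 1 1 2 2 2 2

1 1 2 1 1 2 2 2 2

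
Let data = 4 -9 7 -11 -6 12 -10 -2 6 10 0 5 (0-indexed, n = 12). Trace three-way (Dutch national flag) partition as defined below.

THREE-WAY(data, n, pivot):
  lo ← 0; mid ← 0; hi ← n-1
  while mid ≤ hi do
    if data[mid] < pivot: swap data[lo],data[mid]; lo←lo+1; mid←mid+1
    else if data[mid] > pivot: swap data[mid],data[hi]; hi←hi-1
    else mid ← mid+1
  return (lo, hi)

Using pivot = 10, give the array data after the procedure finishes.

lo=0 mid=0 hi=11
4<10: swap(0,0), lo=1 mid=1 ⇒ 4 -9 7 -11 -6 12 -10 -2 6 10 0 5
-9<10: swap(1,1), lo=2 mid=2 ⇒ 4 -9 7 -11 -6 12 -10 -2 6 10 0 5
7<10: swap(2,2), lo=3 mid=3 ⇒ 4 -9 7 -11 -6 12 -10 -2 6 10 0 5
-11<10: swap(3,3), lo=4 mid=4 ⇒ 4 -9 7 -11 -6 12 -10 -2 6 10 0 5
-6<10: swap(4,4), lo=5 mid=5 ⇒ 4 -9 7 -11 -6 12 -10 -2 6 10 0 5
12>10: swap(5,11), hi=10 ⇒ 4 -9 7 -11 -6 5 -10 -2 6 10 0 12
5<10: swap(5,5), lo=6 mid=6 ⇒ 4 -9 7 -11 -6 5 -10 -2 6 10 0 12
-10<10: swap(6,6), lo=7 mid=7 ⇒ 4 -9 7 -11 -6 5 -10 -2 6 10 0 12
-2<10: swap(7,7), lo=8 mid=8 ⇒ 4 -9 7 -11 -6 5 -10 -2 6 10 0 12
6<10: swap(8,8), lo=9 mid=9 ⇒ 4 -9 7 -11 -6 5 -10 -2 6 10 0 12
10=10: mid=10
0<10: swap(9,10), lo=10 mid=11 ⇒ 4 -9 7 -11 -6 5 -10 -2 6 0 10 12
done. lo=10 hi=10; data=4 -9 7 -11 -6 5 -10 -2 6 0 10 12

4 -9 7 -11 -6 5 -10 -2 6 0 10 12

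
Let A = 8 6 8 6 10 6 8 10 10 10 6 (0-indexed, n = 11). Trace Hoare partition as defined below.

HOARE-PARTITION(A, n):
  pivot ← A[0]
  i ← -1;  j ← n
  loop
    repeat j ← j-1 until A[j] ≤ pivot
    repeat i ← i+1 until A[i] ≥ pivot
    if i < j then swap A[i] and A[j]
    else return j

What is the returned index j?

4

pivot=8
j stops at 10 (6), i stops at 0 (8); swap ⇒ 6 6 8 6 10 6 8 10 10 10 8
j stops at 6 (8), i stops at 2 (8); swap ⇒ 6 6 8 6 10 6 8 10 10 10 8
j stops at 5 (6), i stops at 4 (10); swap ⇒ 6 6 8 6 6 10 8 10 10 10 8
j stops at 4, i stops at 5; i≥j ⇒ return 4. A=6 6 8 6 6 10 8 10 10 10 8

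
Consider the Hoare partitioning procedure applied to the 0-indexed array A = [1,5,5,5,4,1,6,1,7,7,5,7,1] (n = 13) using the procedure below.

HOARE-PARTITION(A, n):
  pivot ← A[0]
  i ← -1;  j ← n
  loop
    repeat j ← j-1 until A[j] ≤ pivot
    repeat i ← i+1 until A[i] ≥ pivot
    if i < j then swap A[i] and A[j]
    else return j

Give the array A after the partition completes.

pivot=1
j stops at 12 (1), i stops at 0 (1); swap ⇒ [1,5,5,5,4,1,6,1,7,7,5,7,1]
j stops at 7 (1), i stops at 1 (5); swap ⇒ [1,1,5,5,4,1,6,5,7,7,5,7,1]
j stops at 5 (1), i stops at 2 (5); swap ⇒ [1,1,1,5,4,5,6,5,7,7,5,7,1]
j stops at 2, i stops at 3; i≥j ⇒ return 2. A=[1,1,1,5,4,5,6,5,7,7,5,7,1]

[1,1,1,5,4,5,6,5,7,7,5,7,1]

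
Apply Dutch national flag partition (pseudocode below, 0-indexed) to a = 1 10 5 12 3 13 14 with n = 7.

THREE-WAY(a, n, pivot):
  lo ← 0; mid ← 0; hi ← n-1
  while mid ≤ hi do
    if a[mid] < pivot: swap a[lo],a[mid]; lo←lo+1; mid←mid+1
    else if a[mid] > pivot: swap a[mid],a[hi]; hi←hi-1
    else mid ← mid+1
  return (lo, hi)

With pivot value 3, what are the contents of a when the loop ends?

1 3 12 5 13 14 10

pivot = 3; lo=0, mid=0, hi=6
a[mid]=1<3: swap a[0],a[0]; lo=1,mid=1 → 1 10 5 12 3 13 14
a[mid]=10>3: swap a[1],a[6]; hi=5 → 1 14 5 12 3 13 10
a[mid]=14>3: swap a[1],a[5]; hi=4 → 1 13 5 12 3 14 10
a[mid]=13>3: swap a[1],a[4]; hi=3 → 1 3 5 12 13 14 10
a[mid]=3=3: mid=2
a[mid]=5>3: swap a[2],a[3]; hi=2 → 1 3 12 5 13 14 10
a[mid]=12>3: swap a[2],a[2]; hi=1 → 1 3 12 5 13 14 10
end: lo=1, hi=1; a = 1 3 12 5 13 14 10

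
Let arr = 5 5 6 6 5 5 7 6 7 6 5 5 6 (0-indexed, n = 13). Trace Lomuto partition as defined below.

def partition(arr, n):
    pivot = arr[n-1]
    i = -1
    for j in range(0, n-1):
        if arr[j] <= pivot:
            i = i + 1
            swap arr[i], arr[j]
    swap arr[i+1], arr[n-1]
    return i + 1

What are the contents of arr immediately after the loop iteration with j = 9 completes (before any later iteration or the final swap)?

5 5 6 6 5 5 6 6 7 7 5 5 6

pivot=6, i=-1
j=0: 5≤6, i=0, swap(0,0) ⇒ 5 5 6 6 5 5 7 6 7 6 5 5 6
j=1: 5≤6, i=1, swap(1,1) ⇒ 5 5 6 6 5 5 7 6 7 6 5 5 6
j=2: 6≤6, i=2, swap(2,2) ⇒ 5 5 6 6 5 5 7 6 7 6 5 5 6
j=3: 6≤6, i=3, swap(3,3) ⇒ 5 5 6 6 5 5 7 6 7 6 5 5 6
j=4: 5≤6, i=4, swap(4,4) ⇒ 5 5 6 6 5 5 7 6 7 6 5 5 6
j=5: 5≤6, i=5, swap(5,5) ⇒ 5 5 6 6 5 5 7 6 7 6 5 5 6
j=6: 7>6, skip
j=7: 6≤6, i=6, swap(6,7) ⇒ 5 5 6 6 5 5 6 7 7 6 5 5 6
j=8: 7>6, skip
j=9: 6≤6, i=7, swap(7,9) ⇒ 5 5 6 6 5 5 6 6 7 7 5 5 6
(after j=9) arr = 5 5 6 6 5 5 6 6 7 7 5 5 6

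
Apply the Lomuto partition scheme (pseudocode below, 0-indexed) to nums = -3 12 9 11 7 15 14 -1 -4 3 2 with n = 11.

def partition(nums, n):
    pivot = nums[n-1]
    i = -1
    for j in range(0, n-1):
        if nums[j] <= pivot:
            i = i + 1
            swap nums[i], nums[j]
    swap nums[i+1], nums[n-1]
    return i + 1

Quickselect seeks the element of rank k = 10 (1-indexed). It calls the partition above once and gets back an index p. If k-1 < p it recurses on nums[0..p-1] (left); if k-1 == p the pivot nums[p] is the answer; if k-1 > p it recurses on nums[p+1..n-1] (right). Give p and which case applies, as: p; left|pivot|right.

3; right

pivot = nums[10] = 2; i = -1
j=0: nums[0]=-3 ≤ 2 → i=0, swap nums[0],nums[0] (no change) → -3 12 9 11 7 15 14 -1 -4 3 2
j=1: nums[1]=12 > 2 → no swap
j=2: nums[2]=9 > 2 → no swap
j=3: nums[3]=11 > 2 → no swap
j=4: nums[4]=7 > 2 → no swap
j=5: nums[5]=15 > 2 → no swap
j=6: nums[6]=14 > 2 → no swap
j=7: nums[7]=-1 ≤ 2 → i=1, swap nums[1],nums[7] → -3 -1 9 11 7 15 14 12 -4 3 2
j=8: nums[8]=-4 ≤ 2 → i=2, swap nums[2],nums[8] → -3 -1 -4 11 7 15 14 12 9 3 2
j=9: nums[9]=3 > 2 → no swap
final swap nums[3],nums[10] → -3 -1 -4 2 7 15 14 12 9 3 11; return 3
p = 3; k-1 = 9 > 3 ⇒ right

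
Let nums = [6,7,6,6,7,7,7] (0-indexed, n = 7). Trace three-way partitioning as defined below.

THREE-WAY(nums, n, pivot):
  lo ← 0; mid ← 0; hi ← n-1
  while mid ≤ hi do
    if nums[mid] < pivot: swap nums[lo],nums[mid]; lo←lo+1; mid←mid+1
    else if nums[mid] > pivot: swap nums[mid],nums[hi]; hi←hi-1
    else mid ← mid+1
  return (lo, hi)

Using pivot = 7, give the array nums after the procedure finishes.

lo=0 mid=0 hi=6
6<7: swap(0,0), lo=1 mid=1 ⇒ [6,7,6,6,7,7,7]
7=7: mid=2
6<7: swap(1,2), lo=2 mid=3 ⇒ [6,6,7,6,7,7,7]
6<7: swap(2,3), lo=3 mid=4 ⇒ [6,6,6,7,7,7,7]
7=7: mid=5
7=7: mid=6
7=7: mid=7
done. lo=3 hi=6; nums=[6,6,6,7,7,7,7]

[6,6,6,7,7,7,7]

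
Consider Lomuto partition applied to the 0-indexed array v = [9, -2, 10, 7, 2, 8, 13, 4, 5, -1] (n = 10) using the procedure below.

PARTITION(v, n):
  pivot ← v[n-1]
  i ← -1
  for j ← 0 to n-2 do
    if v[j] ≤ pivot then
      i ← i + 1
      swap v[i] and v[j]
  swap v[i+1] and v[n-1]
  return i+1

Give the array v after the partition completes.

[-2, -1, 10, 7, 2, 8, 13, 4, 5, 9]

pivot=-1, i=-1
j=0: 9>-1, skip
j=1: -2≤-1, i=0, swap(0,1) ⇒ [-2, 9, 10, 7, 2, 8, 13, 4, 5, -1]
j=2: 10>-1, skip
j=3: 7>-1, skip
j=4: 2>-1, skip
j=5: 8>-1, skip
j=6: 13>-1, skip
j=7: 4>-1, skip
j=8: 5>-1, skip
swap(1,9) ⇒ [-2, -1, 10, 7, 2, 8, 13, 4, 5, 9]; return 1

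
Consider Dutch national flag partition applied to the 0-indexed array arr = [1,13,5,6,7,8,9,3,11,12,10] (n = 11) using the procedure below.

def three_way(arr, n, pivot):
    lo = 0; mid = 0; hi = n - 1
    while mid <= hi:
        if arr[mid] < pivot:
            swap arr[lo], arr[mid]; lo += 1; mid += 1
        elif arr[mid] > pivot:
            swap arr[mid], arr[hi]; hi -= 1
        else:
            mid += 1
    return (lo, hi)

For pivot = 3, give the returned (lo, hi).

pivot = 3; lo=0, mid=0, hi=10
arr[mid]=1<3: swap arr[0],arr[0]; lo=1,mid=1 → [1,13,5,6,7,8,9,3,11,12,10]
arr[mid]=13>3: swap arr[1],arr[10]; hi=9 → [1,10,5,6,7,8,9,3,11,12,13]
arr[mid]=10>3: swap arr[1],arr[9]; hi=8 → [1,12,5,6,7,8,9,3,11,10,13]
arr[mid]=12>3: swap arr[1],arr[8]; hi=7 → [1,11,5,6,7,8,9,3,12,10,13]
arr[mid]=11>3: swap arr[1],arr[7]; hi=6 → [1,3,5,6,7,8,9,11,12,10,13]
arr[mid]=3=3: mid=2
arr[mid]=5>3: swap arr[2],arr[6]; hi=5 → [1,3,9,6,7,8,5,11,12,10,13]
arr[mid]=9>3: swap arr[2],arr[5]; hi=4 → [1,3,8,6,7,9,5,11,12,10,13]
arr[mid]=8>3: swap arr[2],arr[4]; hi=3 → [1,3,7,6,8,9,5,11,12,10,13]
arr[mid]=7>3: swap arr[2],arr[3]; hi=2 → [1,3,6,7,8,9,5,11,12,10,13]
arr[mid]=6>3: swap arr[2],arr[2]; hi=1 → [1,3,6,7,8,9,5,11,12,10,13]
end: lo=1, hi=1; arr = [1,3,6,7,8,9,5,11,12,10,13]

(1, 1)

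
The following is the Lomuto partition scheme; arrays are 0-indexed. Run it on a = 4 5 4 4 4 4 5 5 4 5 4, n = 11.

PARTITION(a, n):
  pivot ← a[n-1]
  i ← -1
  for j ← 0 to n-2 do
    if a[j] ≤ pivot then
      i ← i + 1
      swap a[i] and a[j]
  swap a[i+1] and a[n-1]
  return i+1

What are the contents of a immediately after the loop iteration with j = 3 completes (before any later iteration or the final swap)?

pivot = a[10] = 4; i = -1
j=0: a[0]=4 ≤ 4 → i=0, swap a[0],a[0] (no change) → 4 5 4 4 4 4 5 5 4 5 4
j=1: a[1]=5 > 4 → no swap
j=2: a[2]=4 ≤ 4 → i=1, swap a[1],a[2] → 4 4 5 4 4 4 5 5 4 5 4
j=3: a[3]=4 ≤ 4 → i=2, swap a[2],a[3] → 4 4 4 5 4 4 5 5 4 5 4
(after j=3) a = 4 4 4 5 4 4 5 5 4 5 4

4 4 4 5 4 4 5 5 4 5 4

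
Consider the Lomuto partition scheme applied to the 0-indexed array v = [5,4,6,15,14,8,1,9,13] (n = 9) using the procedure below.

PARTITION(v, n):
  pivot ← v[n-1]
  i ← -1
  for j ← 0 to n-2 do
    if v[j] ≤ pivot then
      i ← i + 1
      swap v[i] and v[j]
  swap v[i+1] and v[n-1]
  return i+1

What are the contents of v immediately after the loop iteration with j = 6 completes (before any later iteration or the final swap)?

pivot = v[8] = 13; i = -1
j=0: v[0]=5 ≤ 13 → i=0, swap v[0],v[0] (no change) → [5,4,6,15,14,8,1,9,13]
j=1: v[1]=4 ≤ 13 → i=1, swap v[1],v[1] (no change) → [5,4,6,15,14,8,1,9,13]
j=2: v[2]=6 ≤ 13 → i=2, swap v[2],v[2] (no change) → [5,4,6,15,14,8,1,9,13]
j=3: v[3]=15 > 13 → no swap
j=4: v[4]=14 > 13 → no swap
j=5: v[5]=8 ≤ 13 → i=3, swap v[3],v[5] → [5,4,6,8,14,15,1,9,13]
j=6: v[6]=1 ≤ 13 → i=4, swap v[4],v[6] → [5,4,6,8,1,15,14,9,13]
(after j=6) v = [5,4,6,8,1,15,14,9,13]

[5,4,6,8,1,15,14,9,13]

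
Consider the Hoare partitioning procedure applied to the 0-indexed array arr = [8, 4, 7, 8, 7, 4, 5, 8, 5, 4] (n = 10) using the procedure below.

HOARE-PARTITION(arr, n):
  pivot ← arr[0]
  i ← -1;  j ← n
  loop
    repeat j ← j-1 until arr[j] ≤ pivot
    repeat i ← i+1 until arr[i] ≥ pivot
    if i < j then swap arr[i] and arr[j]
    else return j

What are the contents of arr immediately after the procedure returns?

[4, 4, 7, 5, 7, 4, 5, 8, 8, 8]

pivot = arr[0] = 8; i = -1, j = 10
j→9 (arr[9]=4≤8), i→0 (arr[0]=8≥8); i<j, swap → [4, 4, 7, 8, 7, 4, 5, 8, 5, 8]
j→8 (arr[8]=5≤8), i→3 (arr[3]=8≥8); i<j, swap → [4, 4, 7, 5, 7, 4, 5, 8, 8, 8]
j→7, i→7; i≥j, return j=7. arr = [4, 4, 7, 5, 7, 4, 5, 8, 8, 8]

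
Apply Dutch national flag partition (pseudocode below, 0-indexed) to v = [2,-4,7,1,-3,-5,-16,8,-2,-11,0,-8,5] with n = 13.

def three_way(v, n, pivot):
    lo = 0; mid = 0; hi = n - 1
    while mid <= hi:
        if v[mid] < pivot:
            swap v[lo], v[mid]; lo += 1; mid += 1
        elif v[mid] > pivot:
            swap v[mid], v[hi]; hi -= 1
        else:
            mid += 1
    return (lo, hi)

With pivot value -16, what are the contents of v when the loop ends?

lo=0 mid=0 hi=12
2>-16: swap(0,12), hi=11 ⇒ [5,-4,7,1,-3,-5,-16,8,-2,-11,0,-8,2]
5>-16: swap(0,11), hi=10 ⇒ [-8,-4,7,1,-3,-5,-16,8,-2,-11,0,5,2]
-8>-16: swap(0,10), hi=9 ⇒ [0,-4,7,1,-3,-5,-16,8,-2,-11,-8,5,2]
0>-16: swap(0,9), hi=8 ⇒ [-11,-4,7,1,-3,-5,-16,8,-2,0,-8,5,2]
-11>-16: swap(0,8), hi=7 ⇒ [-2,-4,7,1,-3,-5,-16,8,-11,0,-8,5,2]
-2>-16: swap(0,7), hi=6 ⇒ [8,-4,7,1,-3,-5,-16,-2,-11,0,-8,5,2]
8>-16: swap(0,6), hi=5 ⇒ [-16,-4,7,1,-3,-5,8,-2,-11,0,-8,5,2]
-16=-16: mid=1
-4>-16: swap(1,5), hi=4 ⇒ [-16,-5,7,1,-3,-4,8,-2,-11,0,-8,5,2]
-5>-16: swap(1,4), hi=3 ⇒ [-16,-3,7,1,-5,-4,8,-2,-11,0,-8,5,2]
-3>-16: swap(1,3), hi=2 ⇒ [-16,1,7,-3,-5,-4,8,-2,-11,0,-8,5,2]
1>-16: swap(1,2), hi=1 ⇒ [-16,7,1,-3,-5,-4,8,-2,-11,0,-8,5,2]
7>-16: swap(1,1), hi=0 ⇒ [-16,7,1,-3,-5,-4,8,-2,-11,0,-8,5,2]
done. lo=0 hi=0; v=[-16,7,1,-3,-5,-4,8,-2,-11,0,-8,5,2]

[-16,7,1,-3,-5,-4,8,-2,-11,0,-8,5,2]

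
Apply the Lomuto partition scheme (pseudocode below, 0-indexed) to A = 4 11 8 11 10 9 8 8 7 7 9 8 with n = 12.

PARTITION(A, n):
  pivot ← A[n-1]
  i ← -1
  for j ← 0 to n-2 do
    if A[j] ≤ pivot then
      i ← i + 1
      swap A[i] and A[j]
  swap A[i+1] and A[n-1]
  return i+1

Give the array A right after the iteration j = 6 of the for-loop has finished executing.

4 8 8 11 10 9 11 8 7 7 9 8

pivot = A[11] = 8; i = -1
j=0: A[0]=4 ≤ 8 → i=0, swap A[0],A[0] (no change) → 4 11 8 11 10 9 8 8 7 7 9 8
j=1: A[1]=11 > 8 → no swap
j=2: A[2]=8 ≤ 8 → i=1, swap A[1],A[2] → 4 8 11 11 10 9 8 8 7 7 9 8
j=3: A[3]=11 > 8 → no swap
j=4: A[4]=10 > 8 → no swap
j=5: A[5]=9 > 8 → no swap
j=6: A[6]=8 ≤ 8 → i=2, swap A[2],A[6] → 4 8 8 11 10 9 11 8 7 7 9 8
(after j=6) A = 4 8 8 11 10 9 11 8 7 7 9 8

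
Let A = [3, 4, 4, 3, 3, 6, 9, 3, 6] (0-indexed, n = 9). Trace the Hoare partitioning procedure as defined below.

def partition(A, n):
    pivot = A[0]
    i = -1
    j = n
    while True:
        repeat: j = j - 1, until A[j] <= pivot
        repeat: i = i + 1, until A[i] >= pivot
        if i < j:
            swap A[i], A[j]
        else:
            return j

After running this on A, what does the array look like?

pivot=3
j stops at 7 (3), i stops at 0 (3); swap ⇒ [3, 4, 4, 3, 3, 6, 9, 3, 6]
j stops at 4 (3), i stops at 1 (4); swap ⇒ [3, 3, 4, 3, 4, 6, 9, 3, 6]
j stops at 3 (3), i stops at 2 (4); swap ⇒ [3, 3, 3, 4, 4, 6, 9, 3, 6]
j stops at 2, i stops at 3; i≥j ⇒ return 2. A=[3, 3, 3, 4, 4, 6, 9, 3, 6]

[3, 3, 3, 4, 4, 6, 9, 3, 6]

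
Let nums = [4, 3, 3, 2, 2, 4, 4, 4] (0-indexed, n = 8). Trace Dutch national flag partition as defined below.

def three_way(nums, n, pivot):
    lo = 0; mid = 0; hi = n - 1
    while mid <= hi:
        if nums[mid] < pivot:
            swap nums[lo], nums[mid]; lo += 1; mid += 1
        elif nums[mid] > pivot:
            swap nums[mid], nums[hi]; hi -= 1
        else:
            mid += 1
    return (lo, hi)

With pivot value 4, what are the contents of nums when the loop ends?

[3, 3, 2, 2, 4, 4, 4, 4]

lo=0 mid=0 hi=7
4=4: mid=1
3<4: swap(0,1), lo=1 mid=2 ⇒ [3, 4, 3, 2, 2, 4, 4, 4]
3<4: swap(1,2), lo=2 mid=3 ⇒ [3, 3, 4, 2, 2, 4, 4, 4]
2<4: swap(2,3), lo=3 mid=4 ⇒ [3, 3, 2, 4, 2, 4, 4, 4]
2<4: swap(3,4), lo=4 mid=5 ⇒ [3, 3, 2, 2, 4, 4, 4, 4]
4=4: mid=6
4=4: mid=7
4=4: mid=8
done. lo=4 hi=7; nums=[3, 3, 2, 2, 4, 4, 4, 4]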